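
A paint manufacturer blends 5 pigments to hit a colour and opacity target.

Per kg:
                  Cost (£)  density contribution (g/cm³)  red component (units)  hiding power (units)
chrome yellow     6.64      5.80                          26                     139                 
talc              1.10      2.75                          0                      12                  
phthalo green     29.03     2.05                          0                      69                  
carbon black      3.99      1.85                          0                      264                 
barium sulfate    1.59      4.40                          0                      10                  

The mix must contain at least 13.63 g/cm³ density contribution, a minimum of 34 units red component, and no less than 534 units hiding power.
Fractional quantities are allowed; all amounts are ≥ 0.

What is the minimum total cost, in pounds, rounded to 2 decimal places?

Let x1 = kg of chrome yellow, x2 = kg of talc, x3 = kg of phthalo green, x4 = kg of carbon black, x5 = kg of barium sulfate.
Minimise 6.64x1 + 1.1x2 + 29.03x3 + 3.99x4 + 1.59x5 with:
  5.8x1 + 2.75x2 + 2.05x3 + 1.85x4 + 4.4x5 ≥ 13.63   (density contribution)
  26x1 ≥ 34   (red component)
  139x1 + 12x2 + 69x3 + 264x4 + 10x5 ≥ 534   (hiding power)
  x1, x2, x3, x4, x5 ≥ 0.
The cheapest feasible vertex uses only chrome yellow, carbon black, barium sulfate; talc, phthalo green are not used. The density contribution, red component, hiding power requirements are met with equality.
So chrome yellow = 1.308 kg, carbon black = 1.303 kg, barium sulfate = 0.8261 kg.
Total cost: 6.64·1.308 + 3.99·1.303 + 1.59·0.8261 = 15.1976.

£15.20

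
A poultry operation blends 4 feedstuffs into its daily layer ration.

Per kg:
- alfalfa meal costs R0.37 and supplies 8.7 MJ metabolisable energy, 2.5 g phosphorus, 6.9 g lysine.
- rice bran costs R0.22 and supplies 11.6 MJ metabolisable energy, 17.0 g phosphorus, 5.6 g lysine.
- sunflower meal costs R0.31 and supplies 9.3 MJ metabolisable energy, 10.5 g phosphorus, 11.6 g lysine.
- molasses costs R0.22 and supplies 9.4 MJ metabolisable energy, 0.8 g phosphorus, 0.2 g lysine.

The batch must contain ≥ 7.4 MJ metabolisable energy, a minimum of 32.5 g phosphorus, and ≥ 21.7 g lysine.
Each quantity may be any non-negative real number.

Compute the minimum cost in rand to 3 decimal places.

R0.656

Let x1 = kg of alfalfa meal, x2 = kg of rice bran, x3 = kg of sunflower meal, x4 = kg of molasses.
Minimise 0.37x1 + 0.22x2 + 0.31x3 + 0.22x4 s.t.:
  8.7x1 + 11.6x2 + 9.3x3 + 9.4x4 ≥ 7.4   (metabolisable energy)
  2.5x1 + 17x2 + 10.5x3 + 0.8x4 ≥ 32.5   (phosphorus)
  6.9x1 + 5.6x2 + 11.6x3 + 0.2x4 ≥ 21.7   (lysine)
  x1, x2, x3, x4 ≥ 0.
At the optimum only rice bran, sunflower meal are positive (alfalfa meal, molasses = 0). The phosphorus and lysine requirements are met with equality.
Solving gives x2 = 1.078, x3 = 1.35.
Hence cost = 0.22·1.078 + 0.31·1.35 = R0.65566.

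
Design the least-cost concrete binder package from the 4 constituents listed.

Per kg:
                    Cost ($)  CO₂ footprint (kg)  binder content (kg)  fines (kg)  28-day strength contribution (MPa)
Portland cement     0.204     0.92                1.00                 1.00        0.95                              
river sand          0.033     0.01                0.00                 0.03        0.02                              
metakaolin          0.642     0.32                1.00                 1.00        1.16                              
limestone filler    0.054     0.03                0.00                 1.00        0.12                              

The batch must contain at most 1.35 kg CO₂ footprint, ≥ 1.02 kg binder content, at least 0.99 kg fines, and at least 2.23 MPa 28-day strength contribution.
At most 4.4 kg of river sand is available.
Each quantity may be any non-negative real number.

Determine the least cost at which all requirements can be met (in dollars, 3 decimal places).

$0.744

Let x1 = kg of Portland cement, x2 = kg of river sand, x3 = kg of metakaolin, x4 = kg of limestone filler.
Minimize 0.204x1 + 0.033x2 + 0.642x3 + 0.054x4 with:
  0.92x1 + 0.01x2 + 0.32x3 + 0.03x4 ≤ 1.35   (CO₂ footprint)
  1x1 + 1x3 ≥ 1.02   (binder content)
  1x1 + 0.03x2 + 1x3 + 1x4 ≥ 0.99   (fines)
  0.95x1 + 0.02x2 + 1.16x3 + 0.12x4 ≥ 2.23   (28-day strength contribution)
  x2 ≤ 4.4
  x1, x2, x3, x4 ≥ 0.
The cheapest feasible vertex uses only Portland cement, limestone filler; river sand, metakaolin are not used. The CO₂ footprint and 28-day strength contribution requirements are met with equality.
Solving gives x1 = 1.161, x4 = 9.391.
Hence cost = 0.204·1.161 + 0.054·9.391 = $0.74396.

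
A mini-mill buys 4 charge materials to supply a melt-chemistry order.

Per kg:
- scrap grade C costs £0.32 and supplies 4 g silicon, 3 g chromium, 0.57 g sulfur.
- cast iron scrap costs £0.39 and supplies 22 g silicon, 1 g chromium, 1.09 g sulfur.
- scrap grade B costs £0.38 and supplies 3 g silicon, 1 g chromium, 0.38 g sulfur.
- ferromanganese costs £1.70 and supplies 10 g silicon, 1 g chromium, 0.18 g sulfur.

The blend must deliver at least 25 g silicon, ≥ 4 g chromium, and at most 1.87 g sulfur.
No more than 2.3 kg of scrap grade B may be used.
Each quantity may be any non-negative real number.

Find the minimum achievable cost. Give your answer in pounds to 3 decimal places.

£0.696

Let x1 = kg of scrap grade C, x2 = kg of cast iron scrap, x3 = kg of scrap grade B, x4 = kg of ferromanganese.
Minimise 0.32x1 + 0.39x2 + 0.38x3 + 1.7x4 s.t.:
  4x1 + 22x2 + 3x3 + 10x4 ≥ 25   (silicon)
  3x1 + 1x2 + 1x3 + 1x4 ≥ 4   (chromium)
  0.57x1 + 1.09x2 + 0.38x3 + 0.18x4 ≤ 1.87   (sulfur)
  x3 ≤ 2.3
  x1, x2, x3, x4 ≥ 0.
The optimal basis is {scrap grade C, cast iron scrap}; scrap grade B, ferromanganese drop out. The silicon and chromium requirements are met with equality.
Solving gives x1 = 1.016, x2 = 0.9516.
Objective = 0.32·1.016 + 0.39·0.9516 = 0.69624.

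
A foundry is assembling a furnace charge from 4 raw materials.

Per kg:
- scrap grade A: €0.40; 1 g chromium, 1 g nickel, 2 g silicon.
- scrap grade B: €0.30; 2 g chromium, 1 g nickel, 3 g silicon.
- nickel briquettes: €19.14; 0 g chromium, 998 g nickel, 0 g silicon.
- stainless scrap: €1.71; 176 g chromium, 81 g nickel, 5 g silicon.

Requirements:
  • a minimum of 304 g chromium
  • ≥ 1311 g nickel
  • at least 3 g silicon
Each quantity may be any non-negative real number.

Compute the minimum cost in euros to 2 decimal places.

€25.41

Let x1 = kg of scrap grade A, x2 = kg of scrap grade B, x3 = kg of nickel briquettes, x4 = kg of stainless scrap.
min 0.4x1 + 0.3x2 + 19.14x3 + 1.71x4 s.t.:
  1x1 + 2x2 + 176x4 ≥ 304   (chromium)
  1x1 + 1x2 + 998x3 + 81x4 ≥ 1311   (nickel)
  2x1 + 3x2 + 5x4 ≥ 3   (silicon)
  x1, x2, x3, x4 ≥ 0.
The cheapest feasible vertex uses only nickel briquettes, stainless scrap; scrap grade A, scrap grade B are not used. There the chromium and nickel constraints are tight.
Optimal quantities: nickel briquettes = 1.1734 kg, stainless scrap = 1.7273 kg.
Objective = 19.14·1.1734 + 1.71·1.7273 = 25.4126.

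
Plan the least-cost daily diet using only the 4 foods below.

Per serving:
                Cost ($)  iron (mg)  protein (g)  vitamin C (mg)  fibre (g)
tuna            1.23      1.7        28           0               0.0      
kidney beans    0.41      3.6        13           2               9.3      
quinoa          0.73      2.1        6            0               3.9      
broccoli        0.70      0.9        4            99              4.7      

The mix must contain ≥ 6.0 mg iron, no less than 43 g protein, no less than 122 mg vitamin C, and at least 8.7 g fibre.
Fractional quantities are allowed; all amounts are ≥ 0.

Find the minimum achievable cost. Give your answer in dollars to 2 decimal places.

$2.03

Let x1 = servings of tuna, x2 = servings of kidney beans, x3 = servings of quinoa, x4 = servings of broccoli.
Minimize 1.23x1 + 0.41x2 + 0.73x3 + 0.7x4 with:
  1.7x1 + 3.6x2 + 2.1x3 + 0.9x4 ≥ 6   (iron)
  28x1 + 13x2 + 6x3 + 4x4 ≥ 43   (protein)
  2x2 + 99x4 ≥ 122   (vitamin C)
  9.3x2 + 3.9x3 + 4.7x4 ≥ 8.7   (fibre)
  x1, x2, x3, x4 ≥ 0.
The minimum-cost mix takes nothing from tuna, quinoa — only kidney beans, broccoli. There the protein and vitamin C constraints are tight.
So kidney beans = 2.947 servings, broccoli = 1.173 servings.
Hence cost = 0.41·2.947 + 0.7·1.173 = $2.0294.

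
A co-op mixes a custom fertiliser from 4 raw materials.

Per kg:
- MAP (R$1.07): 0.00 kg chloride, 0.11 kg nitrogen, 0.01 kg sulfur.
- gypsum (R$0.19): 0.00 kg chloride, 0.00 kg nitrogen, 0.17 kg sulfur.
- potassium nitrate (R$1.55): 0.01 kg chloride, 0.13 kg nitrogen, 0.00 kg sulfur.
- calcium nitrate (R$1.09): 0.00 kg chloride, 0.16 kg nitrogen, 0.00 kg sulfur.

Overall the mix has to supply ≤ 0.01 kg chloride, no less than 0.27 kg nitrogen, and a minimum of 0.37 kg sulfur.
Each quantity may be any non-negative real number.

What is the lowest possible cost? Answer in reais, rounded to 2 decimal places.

Set it up as a linear program. Let x1 = kg of MAP, x2 = kg of gypsum, x3 = kg of potassium nitrate, x4 = kg of calcium nitrate.
min 1.07x1 + 0.19x2 + 1.55x3 + 1.09x4 with:
  0.01x3 ≤ 0.01   (chloride)
  0.11x1 + 0.13x3 + 0.16x4 ≥ 0.27   (nitrogen)
  0.01x1 + 0.17x2 ≥ 0.37   (sulfur)
  x1, x2, x3, x4 ≥ 0.
The minimum-cost mix takes nothing from MAP, potassium nitrate — only gypsum, calcium nitrate. There the nitrogen and sulfur constraints are tight.
Optimal quantities: gypsum = 2.176 kg, calcium nitrate = 1.688 kg.
Cost = 0.19·2.176 + 1.09·1.688 = 2.2534.

R$2.25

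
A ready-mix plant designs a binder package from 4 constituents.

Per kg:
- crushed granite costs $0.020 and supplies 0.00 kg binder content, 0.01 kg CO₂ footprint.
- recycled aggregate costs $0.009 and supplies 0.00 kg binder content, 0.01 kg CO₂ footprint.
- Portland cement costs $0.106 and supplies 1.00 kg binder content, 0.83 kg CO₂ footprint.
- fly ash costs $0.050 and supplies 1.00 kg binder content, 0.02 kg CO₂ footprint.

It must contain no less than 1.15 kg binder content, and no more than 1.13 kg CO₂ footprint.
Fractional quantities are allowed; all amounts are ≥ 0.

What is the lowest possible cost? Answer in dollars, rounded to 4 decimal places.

Treat it as an LP. Let x1 = kg of crushed granite, x2 = kg of recycled aggregate, x3 = kg of Portland cement, x4 = kg of fly ash.
Minimise 0.02x1 + 0.009x2 + 0.106x3 + 0.05x4 with:
  1x3 + 1x4 ≥ 1.15   (binder content)
  0.01x1 + 0.01x2 + 0.83x3 + 0.02x4 ≤ 1.13   (CO₂ footprint)
  x1, x2, x3, x4 ≥ 0.
At the optimum only fly ash is positive (crushed granite, recycled aggregate, Portland cement = 0). There the binder content constraint is tight.
So fly ash = 1.15 kg.
Total cost: 0.05·1.15 = 0.057500.

$0.0575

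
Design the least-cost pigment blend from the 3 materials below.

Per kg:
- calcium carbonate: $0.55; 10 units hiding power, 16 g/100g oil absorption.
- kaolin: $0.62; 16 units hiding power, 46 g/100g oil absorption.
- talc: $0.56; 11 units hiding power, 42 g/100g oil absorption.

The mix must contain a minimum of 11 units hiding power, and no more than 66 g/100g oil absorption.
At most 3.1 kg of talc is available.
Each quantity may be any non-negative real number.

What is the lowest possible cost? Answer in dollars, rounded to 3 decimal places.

$0.426

Let x1 = kg of calcium carbonate, x2 = kg of kaolin, x3 = kg of talc.
min 0.55x1 + 0.62x2 + 0.56x3 s.t.:
  10x1 + 16x2 + 11x3 ≥ 11   (hiding power)
  16x1 + 46x2 + 42x3 ≤ 66   (oil absorption)
  x3 ≤ 3.1
  x1, x2, x3 ≥ 0.
The cheapest feasible vertex uses only kaolin; calcium carbonate, talc are not used. The hiding power requirement is met with equality.
That vertex is x2 = 0.6875.
Total cost: 0.62·0.6875 = 0.42625.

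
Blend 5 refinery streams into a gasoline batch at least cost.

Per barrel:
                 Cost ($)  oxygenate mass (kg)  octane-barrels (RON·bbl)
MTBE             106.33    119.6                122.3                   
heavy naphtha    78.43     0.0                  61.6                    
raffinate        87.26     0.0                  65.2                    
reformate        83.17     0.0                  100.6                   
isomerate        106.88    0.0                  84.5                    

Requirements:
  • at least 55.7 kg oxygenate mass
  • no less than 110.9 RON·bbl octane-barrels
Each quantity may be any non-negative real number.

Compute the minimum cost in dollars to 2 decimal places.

Treat it as an LP. Let x1 = barrels of MTBE, x2 = barrels of heavy naphtha, x3 = barrels of raffinate, x4 = barrels of reformate, x5 = barrels of isomerate.
Minimize 106.33x1 + 78.43x2 + 87.26x3 + 83.17x4 + 106.88x5 s.t.:
  119.6x1 ≥ 55.7   (oxygenate mass)
  122.3x1 + 61.6x2 + 65.2x3 + 100.6x4 + 84.5x5 ≥ 110.9   (octane-barrels)
  x1, x2, x3, x4, x5 ≥ 0.
The cheapest feasible vertex uses only MTBE, reformate; heavy naphtha, raffinate, isomerate are not used. The oxygenate mass and octane-barrels requirements are met with equality.
So MTBE = 0.46572 barrels, reformate = 0.53621 barrels.
Objective = 106.33·0.46572 + 83.17·0.53621 = 94.1166.

$94.12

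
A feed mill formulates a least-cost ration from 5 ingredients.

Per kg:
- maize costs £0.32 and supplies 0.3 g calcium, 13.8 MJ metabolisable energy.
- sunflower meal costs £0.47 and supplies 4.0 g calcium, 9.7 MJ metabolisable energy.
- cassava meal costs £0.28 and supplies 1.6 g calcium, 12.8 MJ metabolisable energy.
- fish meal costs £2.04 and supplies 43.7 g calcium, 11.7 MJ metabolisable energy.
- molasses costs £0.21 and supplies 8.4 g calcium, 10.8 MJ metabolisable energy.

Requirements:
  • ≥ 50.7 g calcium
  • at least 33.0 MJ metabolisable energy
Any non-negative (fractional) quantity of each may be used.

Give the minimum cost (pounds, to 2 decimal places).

£1.27

Treat it as an LP. Let x1 = kg of maize, x2 = kg of sunflower meal, x3 = kg of cassava meal, x4 = kg of fish meal, x5 = kg of molasses.
Minimize 0.32x1 + 0.47x2 + 0.28x3 + 2.04x4 + 0.21x5 subject to:
  0.3x1 + 4x2 + 1.6x3 + 43.7x4 + 8.4x5 ≥ 50.7   (calcium)
  13.8x1 + 9.7x2 + 12.8x3 + 11.7x4 + 10.8x5 ≥ 33   (metabolisable energy)
  x1, x2, x3, x4, x5 ≥ 0.
The minimum-cost mix takes nothing from maize, sunflower meal, cassava meal, fish meal — only molasses. There the calcium constraint is tight.
So molasses = 6.036 kg.
Total cost: 0.21·6.036 = 1.2676.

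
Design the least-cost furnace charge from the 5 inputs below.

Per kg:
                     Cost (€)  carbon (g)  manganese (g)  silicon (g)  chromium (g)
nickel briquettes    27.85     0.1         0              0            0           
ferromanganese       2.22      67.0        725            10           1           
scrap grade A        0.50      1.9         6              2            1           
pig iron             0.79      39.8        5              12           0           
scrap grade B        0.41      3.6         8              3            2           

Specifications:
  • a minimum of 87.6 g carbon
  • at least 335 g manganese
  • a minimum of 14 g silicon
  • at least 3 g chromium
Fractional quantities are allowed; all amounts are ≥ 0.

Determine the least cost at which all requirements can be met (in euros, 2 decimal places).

€2.56

Set it up as a linear program. Let x1 = kg of nickel briquettes, x2 = kg of ferromanganese, x3 = kg of scrap grade A, x4 = kg of pig iron, x5 = kg of scrap grade B.
min 27.85x1 + 2.22x2 + 0.5x3 + 0.79x4 + 0.41x5 s.t.:
  0.1x1 + 67x2 + 1.9x3 + 39.8x4 + 3.6x5 ≥ 87.6   (carbon)
  725x2 + 6x3 + 5x4 + 8x5 ≥ 335   (manganese)
  10x2 + 2x3 + 12x4 + 3x5 ≥ 14   (silicon)
  1x2 + 1x3 + 2x5 ≥ 3   (chromium)
  x1, x2, x3, x4, x5 ≥ 0.
The optimal basis is {ferromanganese, pig iron, scrap grade B}; nickel briquettes, scrap grade A drop out. Binding constraints: carbon, manganese, chromium.
Optimal quantities: ferromanganese = 0.4386 kg, pig iron = 1.347 kg, scrap grade B = 1.281 kg.
Hence cost = 2.22·0.4386 + 0.79·1.347 + 0.41·1.281 = €2.5630.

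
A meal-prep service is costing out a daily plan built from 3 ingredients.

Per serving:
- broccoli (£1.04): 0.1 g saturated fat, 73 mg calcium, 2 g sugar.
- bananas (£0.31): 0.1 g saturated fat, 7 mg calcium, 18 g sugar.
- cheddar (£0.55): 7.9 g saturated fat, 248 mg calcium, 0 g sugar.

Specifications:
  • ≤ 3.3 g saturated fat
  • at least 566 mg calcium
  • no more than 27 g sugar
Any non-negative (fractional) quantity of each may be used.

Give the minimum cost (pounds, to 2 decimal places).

Let x1 = servings of broccoli, x2 = servings of bananas, x3 = servings of cheddar.
min 1.04x1 + 0.31x2 + 0.55x3 with:
  0.1x1 + 0.1x2 + 7.9x3 ≤ 3.3   (saturated fat)
  73x1 + 7x2 + 248x3 ≥ 566   (calcium)
  2x1 + 18x2 ≤ 27   (sugar)
  x1, x2, x3 ≥ 0.
At the optimum only broccoli, cheddar are positive (bananas = 0). There the saturated fat and calcium constraints are tight.
That vertex is x1 = 6.619, x3 = 0.3339.
Objective = 1.04·6.619 + 0.55·0.3339 = 7.0674.

£7.07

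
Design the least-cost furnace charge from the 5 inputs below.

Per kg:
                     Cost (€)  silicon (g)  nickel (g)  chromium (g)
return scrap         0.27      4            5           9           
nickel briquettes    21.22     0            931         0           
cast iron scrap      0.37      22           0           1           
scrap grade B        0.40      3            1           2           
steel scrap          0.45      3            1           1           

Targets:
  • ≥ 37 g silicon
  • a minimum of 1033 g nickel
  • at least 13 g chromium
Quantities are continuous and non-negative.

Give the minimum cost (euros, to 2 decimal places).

€24.28

Set it up as a linear program. Let x1 = kg of return scrap, x2 = kg of nickel briquettes, x3 = kg of cast iron scrap, x4 = kg of scrap grade B, x5 = kg of steel scrap.
min 0.27x1 + 21.22x2 + 0.37x3 + 0.4x4 + 0.45x5 with:
  4x1 + 22x3 + 3x4 + 3x5 ≥ 37   (silicon)
  5x1 + 931x2 + 1x4 + 1x5 ≥ 1033   (nickel)
  9x1 + 1x3 + 2x4 + 1x5 ≥ 13   (chromium)
  x1, x2, x3, x4, x5 ≥ 0.
The cheapest feasible vertex uses only return scrap, nickel briquettes, cast iron scrap; scrap grade B, steel scrap are not used. There the silicon, nickel, chromium constraints are tight.
That vertex is x1 = 1.2835, x2 = 1.1027, x3 = 1.4485.
Objective = 0.27·1.2835 + 21.22·1.1027 + 0.37·1.4485 = 24.2818.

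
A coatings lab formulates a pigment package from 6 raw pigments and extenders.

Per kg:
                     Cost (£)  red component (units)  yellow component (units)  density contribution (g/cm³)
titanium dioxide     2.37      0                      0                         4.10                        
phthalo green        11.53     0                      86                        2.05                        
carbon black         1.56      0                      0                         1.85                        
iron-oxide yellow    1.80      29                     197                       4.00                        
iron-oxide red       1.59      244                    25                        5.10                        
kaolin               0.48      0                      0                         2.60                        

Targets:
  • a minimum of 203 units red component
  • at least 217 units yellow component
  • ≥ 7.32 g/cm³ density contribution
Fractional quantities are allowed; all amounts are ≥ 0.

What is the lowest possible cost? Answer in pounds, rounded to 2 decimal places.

Let x1 = kg of titanium dioxide, x2 = kg of phthalo green, x3 = kg of carbon black, x4 = kg of iron-oxide yellow, x5 = kg of iron-oxide red, x6 = kg of kaolin.
Minimise 2.37x1 + 11.53x2 + 1.56x3 + 1.8x4 + 1.59x5 + 0.48x6 subject to:
  29x4 + 244x5 ≥ 203   (red component)
  86x2 + 197x4 + 25x5 ≥ 217   (yellow component)
  4.1x1 + 2.05x2 + 1.85x3 + 4x4 + 5.1x5 + 2.6x6 ≥ 7.32   (density contribution)
  x1, x2, x3, x4, x5, x6 ≥ 0.
At the optimum only iron-oxide yellow, iron-oxide red are positive (titanium dioxide, phthalo green, carbon black, kaolin = 0). Binding constraints: red component and yellow component.
Solving gives x4 = 1.011, x5 = 0.7118.
Objective = 1.8·1.011 + 1.59·0.7118 = 2.9516.

£2.95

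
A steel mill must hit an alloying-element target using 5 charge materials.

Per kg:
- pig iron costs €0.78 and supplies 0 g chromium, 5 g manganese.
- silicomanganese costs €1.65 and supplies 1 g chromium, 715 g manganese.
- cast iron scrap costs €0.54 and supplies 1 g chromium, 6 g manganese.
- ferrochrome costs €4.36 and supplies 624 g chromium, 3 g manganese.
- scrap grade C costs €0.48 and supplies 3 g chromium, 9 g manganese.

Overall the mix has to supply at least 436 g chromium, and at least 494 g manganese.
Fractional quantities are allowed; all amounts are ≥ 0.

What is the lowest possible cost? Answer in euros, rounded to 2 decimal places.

€4.18

Let x1 = kg of pig iron, x2 = kg of silicomanganese, x3 = kg of cast iron scrap, x4 = kg of ferrochrome, x5 = kg of scrap grade C.
Minimise 0.78x1 + 1.65x2 + 0.54x3 + 4.36x4 + 0.48x5 subject to:
  1x2 + 1x3 + 624x4 + 3x5 ≥ 436   (chromium)
  5x1 + 715x2 + 6x3 + 3x4 + 9x5 ≥ 494   (manganese)
  x1, x2, x3, x4, x5 ≥ 0.
The minimum-cost mix takes nothing from pig iron, cast iron scrap, scrap grade C — only silicomanganese, ferrochrome. The chromium and manganese requirements are met with equality.
That vertex is x2 = 0.688, x4 = 0.6976.
Total cost: 1.65·0.688 + 4.36·0.6976 = 4.1767.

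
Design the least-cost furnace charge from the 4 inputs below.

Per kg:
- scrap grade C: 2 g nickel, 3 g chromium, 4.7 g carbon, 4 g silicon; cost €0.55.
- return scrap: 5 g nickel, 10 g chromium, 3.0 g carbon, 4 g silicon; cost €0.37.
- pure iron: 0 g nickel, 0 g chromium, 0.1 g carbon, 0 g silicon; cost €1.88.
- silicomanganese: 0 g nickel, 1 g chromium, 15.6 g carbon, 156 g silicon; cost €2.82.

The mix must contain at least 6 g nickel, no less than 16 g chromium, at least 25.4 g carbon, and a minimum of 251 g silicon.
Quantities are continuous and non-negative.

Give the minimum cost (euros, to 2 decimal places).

Let x1 = kg of scrap grade C, x2 = kg of return scrap, x3 = kg of pure iron, x4 = kg of silicomanganese.
Minimise 0.55x1 + 0.37x2 + 1.88x3 + 2.82x4 s.t.:
  2x1 + 5x2 ≥ 6   (nickel)
  3x1 + 10x2 + 1x4 ≥ 16   (chromium)
  4.7x1 + 3x2 + 0.1x3 + 15.6x4 ≥ 25.4   (carbon)
  4x1 + 4x2 + 156x4 ≥ 251   (silicon)
  x1, x2, x3, x4 ≥ 0.
The optimal basis is {return scrap, silicomanganese}; scrap grade C, pure iron drop out. Binding constraints: chromium and silicon.
So return scrap = 1.443 kg, silicomanganese = 1.572 kg.
Cost = 0.37·1.443 + 2.82·1.572 = 4.9670.

€4.97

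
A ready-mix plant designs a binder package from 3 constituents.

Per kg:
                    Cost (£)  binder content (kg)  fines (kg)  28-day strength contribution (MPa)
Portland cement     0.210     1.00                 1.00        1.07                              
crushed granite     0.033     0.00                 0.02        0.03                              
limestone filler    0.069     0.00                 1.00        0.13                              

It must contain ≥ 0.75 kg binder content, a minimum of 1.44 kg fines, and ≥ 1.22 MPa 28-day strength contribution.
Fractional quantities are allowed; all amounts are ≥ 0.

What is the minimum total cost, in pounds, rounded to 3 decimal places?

Let x1 = kg of Portland cement, x2 = kg of crushed granite, x3 = kg of limestone filler.
min 0.21x1 + 0.033x2 + 0.069x3 s.t.:
  1x1 ≥ 0.75   (binder content)
  1x1 + 0.02x2 + 1x3 ≥ 1.44   (fines)
  1.07x1 + 0.03x2 + 0.13x3 ≥ 1.22   (28-day strength contribution)
  x1, x2, x3 ≥ 0.
At the optimum only Portland cement, limestone filler are positive (crushed granite = 0). The fines and 28-day strength contribution requirements are met with equality.
Optimal quantities: Portland cement = 1.099 kg, limestone filler = 0.3413 kg.
Cost = 0.21·1.099 + 0.069·0.3413 = 0.25434.

£0.254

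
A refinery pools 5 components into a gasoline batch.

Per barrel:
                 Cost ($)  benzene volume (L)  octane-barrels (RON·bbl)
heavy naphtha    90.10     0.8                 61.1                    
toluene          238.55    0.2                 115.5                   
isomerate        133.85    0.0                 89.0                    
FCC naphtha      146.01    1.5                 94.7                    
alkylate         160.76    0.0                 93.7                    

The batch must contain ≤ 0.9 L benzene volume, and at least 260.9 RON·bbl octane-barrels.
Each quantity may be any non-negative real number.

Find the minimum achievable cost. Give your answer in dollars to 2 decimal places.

Let x1 = barrels of heavy naphtha, x2 = barrels of toluene, x3 = barrels of isomerate, x4 = barrels of FCC naphtha, x5 = barrels of alkylate.
Minimise 90.1x1 + 238.55x2 + 133.85x3 + 146.01x4 + 160.76x5 s.t.:
  0.8x1 + 0.2x2 + 1.5x4 ≤ 0.9   (benzene volume)
  61.1x1 + 115.5x2 + 89x3 + 94.7x4 + 93.7x5 ≥ 260.9   (octane-barrels)
  x1, x2, x3, x4, x5 ≥ 0.
The minimum-cost mix takes nothing from toluene, FCC naphtha, alkylate — only heavy naphtha, isomerate. There the benzene volume and octane-barrels constraints are tight.
That vertex is x1 = 1.125, x3 = 2.1591.
Hence cost = 90.1·1.125 + 133.85·2.1591 = $390.3580.

$390.36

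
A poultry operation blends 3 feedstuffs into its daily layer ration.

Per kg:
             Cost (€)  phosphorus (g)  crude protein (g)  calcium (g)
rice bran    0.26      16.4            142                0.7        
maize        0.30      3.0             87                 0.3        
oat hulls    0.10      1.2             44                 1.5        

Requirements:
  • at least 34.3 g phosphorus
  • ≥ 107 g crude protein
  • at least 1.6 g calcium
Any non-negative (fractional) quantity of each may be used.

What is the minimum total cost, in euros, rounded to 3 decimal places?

This is a linear program. Let x1 = kg of rice bran, x2 = kg of maize, x3 = kg of oat hulls.
min 0.26x1 + 0.3x2 + 0.1x3 subject to:
  16.4x1 + 3x2 + 1.2x3 ≥ 34.3   (phosphorus)
  142x1 + 87x2 + 44x3 ≥ 107   (crude protein)
  0.7x1 + 0.3x2 + 1.5x3 ≥ 1.6   (calcium)
  x1, x2, x3 ≥ 0.
At the optimum only rice bran, oat hulls are positive (maize = 0). Binding constraints: phosphorus and calcium.
Solving gives x1 = 2.085, x3 = 0.09386.
Total cost: 0.26·2.085 + 0.1·0.09386 = 0.55149.

€0.551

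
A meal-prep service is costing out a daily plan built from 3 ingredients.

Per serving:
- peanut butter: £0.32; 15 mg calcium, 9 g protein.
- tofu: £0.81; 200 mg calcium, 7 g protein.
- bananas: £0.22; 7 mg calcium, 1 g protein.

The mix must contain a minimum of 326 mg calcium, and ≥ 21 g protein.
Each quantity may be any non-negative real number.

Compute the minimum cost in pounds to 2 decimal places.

Let x1 = servings of peanut butter, x2 = servings of tofu, x3 = servings of bananas.
Minimise 0.32x1 + 0.81x2 + 0.22x3 s.t.:
  15x1 + 200x2 + 7x3 ≥ 326   (calcium)
  9x1 + 7x2 + 1x3 ≥ 21   (protein)
  x1, x2, x3 ≥ 0.
The minimum-cost mix takes nothing from bananas — only peanut butter, tofu. There the calcium and protein constraints are tight.
Solving gives x1 = 1.132, x2 = 1.545.
Hence cost = 0.32·1.132 + 0.81·1.545 = £1.6137.

£1.61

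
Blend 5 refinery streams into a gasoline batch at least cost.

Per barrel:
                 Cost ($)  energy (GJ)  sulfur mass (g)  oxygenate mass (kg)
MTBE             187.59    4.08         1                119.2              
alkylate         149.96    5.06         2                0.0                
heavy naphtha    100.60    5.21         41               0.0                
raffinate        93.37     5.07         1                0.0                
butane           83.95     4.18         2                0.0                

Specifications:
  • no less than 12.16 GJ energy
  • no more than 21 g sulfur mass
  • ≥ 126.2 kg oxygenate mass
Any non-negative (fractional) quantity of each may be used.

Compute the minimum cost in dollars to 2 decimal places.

$343.00

This is a linear program. Let x1 = barrels of MTBE, x2 = barrels of alkylate, x3 = barrels of heavy naphtha, x4 = barrels of raffinate, x5 = barrels of butane.
Minimize 187.59x1 + 149.96x2 + 100.6x3 + 93.37x4 + 83.95x5 with:
  4.08x1 + 5.06x2 + 5.21x3 + 5.07x4 + 4.18x5 ≥ 12.16   (energy)
  1x1 + 2x2 + 41x3 + 1x4 + 2x5 ≤ 21   (sulfur mass)
  119.2x1 ≥ 126.2   (oxygenate mass)
  x1, x2, x3, x4, x5 ≥ 0.
The minimum-cost mix takes nothing from alkylate, heavy naphtha, butane — only MTBE, raffinate. Binding constraints: energy and oxygenate mass.
That vertex is x1 = 1.05872, x4 = 1.54643.
Objective = 187.59·1.05872 + 93.37·1.54643 = 342.9955.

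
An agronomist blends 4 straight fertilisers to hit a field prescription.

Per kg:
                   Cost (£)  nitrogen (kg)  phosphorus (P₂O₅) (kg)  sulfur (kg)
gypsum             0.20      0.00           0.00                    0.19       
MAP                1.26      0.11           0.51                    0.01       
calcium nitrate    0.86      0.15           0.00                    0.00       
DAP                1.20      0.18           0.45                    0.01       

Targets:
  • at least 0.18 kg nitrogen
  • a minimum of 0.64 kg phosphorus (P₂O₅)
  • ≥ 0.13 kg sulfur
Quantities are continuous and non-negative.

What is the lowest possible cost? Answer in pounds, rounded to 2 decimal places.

£1.75

Let x1 = kg of gypsum, x2 = kg of MAP, x3 = kg of calcium nitrate, x4 = kg of DAP.
Minimise 0.2x1 + 1.26x2 + 0.86x3 + 1.2x4 s.t.:
  0.11x2 + 0.15x3 + 0.18x4 ≥ 0.18   (nitrogen)
  0.51x2 + 0.45x4 ≥ 0.64   (phosphorus (P₂O₅))
  0.19x1 + 0.01x2 + 0.01x4 ≥ 0.13   (sulfur)
  x1, x2, x3, x4 ≥ 0.
The optimal basis is {gypsum, MAP, DAP}; calcium nitrate drops out. There the nitrogen, phosphorus (P₂O₅), sulfur constraints are tight.
That vertex is x1 = 0.615, x2 = 0.8085, x4 = 0.5059.
Total cost: 0.2·0.615 + 1.26·0.8085 + 1.2·0.5059 = 1.7488.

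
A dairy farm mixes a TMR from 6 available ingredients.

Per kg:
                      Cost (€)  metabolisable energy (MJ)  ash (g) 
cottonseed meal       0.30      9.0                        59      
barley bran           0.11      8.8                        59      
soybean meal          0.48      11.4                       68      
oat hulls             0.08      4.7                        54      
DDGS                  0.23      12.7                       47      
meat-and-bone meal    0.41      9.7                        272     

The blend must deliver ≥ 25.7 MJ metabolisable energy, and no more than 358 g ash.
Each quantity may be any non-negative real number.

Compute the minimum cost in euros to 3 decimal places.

€0.321

Let x1 = kg of cottonseed meal, x2 = kg of barley bran, x3 = kg of soybean meal, x4 = kg of oat hulls, x5 = kg of DDGS, x6 = kg of meat-and-bone meal.
Minimise 0.3x1 + 0.11x2 + 0.48x3 + 0.08x4 + 0.23x5 + 0.41x6 subject to:
  9x1 + 8.8x2 + 11.4x3 + 4.7x4 + 12.7x5 + 9.7x6 ≥ 25.7   (metabolisable energy)
  59x1 + 59x2 + 68x3 + 54x4 + 47x5 + 272x6 ≤ 358   (ash)
  x1, x2, x3, x4, x5, x6 ≥ 0.
The minimum-cost mix takes nothing from cottonseed meal, soybean meal, oat hulls, DDGS, meat-and-bone meal — only barley bran. The metabolisable energy requirement is met with equality.
Optimal quantities: barley bran = 2.92 kg.
Objective = 0.11·2.92 = 0.32120.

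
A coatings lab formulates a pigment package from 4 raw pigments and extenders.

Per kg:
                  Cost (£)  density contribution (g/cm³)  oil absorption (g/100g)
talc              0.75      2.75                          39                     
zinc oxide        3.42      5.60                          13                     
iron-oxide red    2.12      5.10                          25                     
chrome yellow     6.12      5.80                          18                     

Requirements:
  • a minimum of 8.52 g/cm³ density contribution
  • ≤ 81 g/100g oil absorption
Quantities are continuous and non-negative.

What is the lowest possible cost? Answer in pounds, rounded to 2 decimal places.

£2.94

Let x1 = kg of talc, x2 = kg of zinc oxide, x3 = kg of iron-oxide red, x4 = kg of chrome yellow.
Minimise 0.75x1 + 3.42x2 + 2.12x3 + 6.12x4 subject to:
  2.75x1 + 5.6x2 + 5.1x3 + 5.8x4 ≥ 8.52   (density contribution)
  39x1 + 13x2 + 25x3 + 18x4 ≤ 81   (oil absorption)
  x1, x2, x3, x4 ≥ 0.
The cheapest feasible vertex uses only talc, iron-oxide red; zinc oxide, chrome yellow are not used. Binding constraints: density contribution and oil absorption.
Optimal quantities: talc = 1.537 kg, iron-oxide red = 0.8416 kg.
Objective = 0.75·1.537 + 2.12·0.8416 = 2.9369.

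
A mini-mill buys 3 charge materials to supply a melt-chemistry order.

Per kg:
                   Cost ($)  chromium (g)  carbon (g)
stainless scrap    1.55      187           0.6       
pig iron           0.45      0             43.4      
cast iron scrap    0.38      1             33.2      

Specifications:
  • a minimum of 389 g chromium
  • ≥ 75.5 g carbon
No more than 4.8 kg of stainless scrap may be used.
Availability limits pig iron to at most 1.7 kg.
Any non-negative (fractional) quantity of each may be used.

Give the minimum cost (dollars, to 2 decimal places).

This is a linear program. Let x1 = kg of stainless scrap, x2 = kg of pig iron, x3 = kg of cast iron scrap.
Minimise 1.55x1 + 0.45x2 + 0.38x3 with:
  187x1 + 1x3 ≥ 389   (chromium)
  0.6x1 + 43.4x2 + 33.2x3 ≥ 75.5   (carbon)
  x1 ≤ 4.8
  x2 ≤ 1.7
  x1, x2, x3 ≥ 0.
The optimal mix uses every input. The chromium, carbon, the pig iron cap requirements are met with equality.
Optimal quantities: stainless scrap = 2.08 kg, pig iron = 1.7 kg, cast iron scrap = 0.01421 kg.
Hence cost = 1.55·2.08 + 0.45·1.7 + 0.38·0.01421 = $3.9944.

$3.99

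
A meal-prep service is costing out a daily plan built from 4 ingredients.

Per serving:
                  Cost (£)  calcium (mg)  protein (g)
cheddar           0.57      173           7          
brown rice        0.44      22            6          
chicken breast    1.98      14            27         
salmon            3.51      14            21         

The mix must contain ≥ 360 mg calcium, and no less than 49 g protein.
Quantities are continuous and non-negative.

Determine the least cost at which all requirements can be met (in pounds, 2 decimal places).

£3.66

Let x1 = servings of cheddar, x2 = servings of brown rice, x3 = servings of chicken breast, x4 = servings of salmon.
Minimize 0.57x1 + 0.44x2 + 1.98x3 + 3.51x4 with:
  173x1 + 22x2 + 14x3 + 14x4 ≥ 360   (calcium)
  7x1 + 6x2 + 27x3 + 21x4 ≥ 49   (protein)
  x1, x2, x3, x4 ≥ 0.
The minimum-cost mix takes nothing from chicken breast, salmon — only cheddar, brown rice. There the calcium and protein constraints are tight.
So cheddar = 1.224 servings, brown rice = 6.739 servings.
Cost = 0.57·1.224 + 0.44·6.739 = 3.6628.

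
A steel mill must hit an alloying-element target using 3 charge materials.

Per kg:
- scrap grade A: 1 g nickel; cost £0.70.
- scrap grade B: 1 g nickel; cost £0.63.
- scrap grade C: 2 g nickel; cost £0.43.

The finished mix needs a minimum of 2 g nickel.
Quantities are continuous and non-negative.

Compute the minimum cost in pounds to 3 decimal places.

£0.430

Set it up as a linear program. Let x1 = kg of scrap grade A, x2 = kg of scrap grade B, x3 = kg of scrap grade C.
min 0.7x1 + 0.63x2 + 0.43x3 subject to:
  1x1 + 1x2 + 2x3 ≥ 2   (nickel)
  x1, x2, x3 ≥ 0.
The cheapest feasible vertex uses only scrap grade C; scrap grade A, scrap grade B are not used. Binding constraint: nickel.
So scrap grade C = 1 kg.
Objective = 0.43·1 = 0.43000.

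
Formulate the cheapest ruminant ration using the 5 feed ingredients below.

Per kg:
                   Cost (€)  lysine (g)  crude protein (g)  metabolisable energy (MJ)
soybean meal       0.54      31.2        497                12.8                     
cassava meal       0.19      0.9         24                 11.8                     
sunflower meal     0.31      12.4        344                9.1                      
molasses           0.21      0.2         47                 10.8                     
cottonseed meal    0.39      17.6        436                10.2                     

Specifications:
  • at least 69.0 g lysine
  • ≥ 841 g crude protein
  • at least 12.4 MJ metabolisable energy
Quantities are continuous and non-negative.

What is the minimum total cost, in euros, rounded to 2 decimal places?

Set it up as a linear program. Let x1 = kg of soybean meal, x2 = kg of cassava meal, x3 = kg of sunflower meal, x4 = kg of molasses, x5 = kg of cottonseed meal.
min 0.54x1 + 0.19x2 + 0.31x3 + 0.21x4 + 0.39x5 with:
  31.2x1 + 0.9x2 + 12.4x3 + 0.2x4 + 17.6x5 ≥ 69   (lysine)
  497x1 + 24x2 + 344x3 + 47x4 + 436x5 ≥ 841   (crude protein)
  12.8x1 + 11.8x2 + 9.1x3 + 10.8x4 + 10.2x5 ≥ 12.4   (metabolisable energy)
  x1, x2, x3, x4, x5 ≥ 0.
At the optimum only soybean meal is positive (cassava meal, sunflower meal, molasses, cottonseed meal = 0). Binding constraint: lysine.
Solving gives x1 = 2.212.
Total cost: 0.54·2.212 = 1.1945.

€1.19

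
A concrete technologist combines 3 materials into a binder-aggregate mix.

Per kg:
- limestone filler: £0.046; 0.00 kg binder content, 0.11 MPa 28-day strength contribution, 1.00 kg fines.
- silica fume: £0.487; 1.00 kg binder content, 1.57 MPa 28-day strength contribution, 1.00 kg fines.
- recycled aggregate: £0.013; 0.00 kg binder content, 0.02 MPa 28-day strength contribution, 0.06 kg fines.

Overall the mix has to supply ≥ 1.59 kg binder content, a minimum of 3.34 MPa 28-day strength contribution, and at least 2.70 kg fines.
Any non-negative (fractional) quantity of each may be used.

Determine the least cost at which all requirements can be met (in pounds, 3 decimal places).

Let x1 = kg of limestone filler, x2 = kg of silica fume, x3 = kg of recycled aggregate.
Minimize 0.046x1 + 0.487x2 + 0.013x3 s.t.:
  1x2 ≥ 1.59   (binder content)
  0.11x1 + 1.57x2 + 0.02x3 ≥ 3.34   (28-day strength contribution)
  1x1 + 1x2 + 0.06x3 ≥ 2.7   (fines)
  x1, x2, x3 ≥ 0.
The optimal basis is {limestone filler, silica fume}; recycled aggregate drops out. Binding constraints: 28-day strength contribution and fines.
Solving gives x1 = 0.6158, x2 = 2.084.
Hence cost = 0.046·0.6158 + 0.487·2.084 = £1.04323.

£1.043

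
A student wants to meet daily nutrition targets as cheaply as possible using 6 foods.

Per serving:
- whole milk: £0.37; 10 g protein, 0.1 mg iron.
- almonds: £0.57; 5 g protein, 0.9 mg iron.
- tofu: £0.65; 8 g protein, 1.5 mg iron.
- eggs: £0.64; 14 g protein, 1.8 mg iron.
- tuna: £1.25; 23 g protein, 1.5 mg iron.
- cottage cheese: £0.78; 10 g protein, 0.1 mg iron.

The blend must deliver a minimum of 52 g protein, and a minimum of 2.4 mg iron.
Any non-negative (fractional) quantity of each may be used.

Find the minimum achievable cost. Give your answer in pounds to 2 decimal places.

Set it up as a linear program. Let x1 = servings of whole milk, x2 = servings of almonds, x3 = servings of tofu, x4 = servings of eggs, x5 = servings of tuna, x6 = servings of cottage cheese.
Minimize 0.37x1 + 0.57x2 + 0.65x3 + 0.64x4 + 1.25x5 + 0.78x6 with:
  10x1 + 5x2 + 8x3 + 14x4 + 23x5 + 10x6 ≥ 52   (protein)
  0.1x1 + 0.9x2 + 1.5x3 + 1.8x4 + 1.5x5 + 0.1x6 ≥ 2.4   (iron)
  x1, x2, x3, x4, x5, x6 ≥ 0.
The cheapest feasible vertex uses only whole milk, eggs; almonds, tofu, tuna, cottage cheese are not used. The protein and iron requirements are met with equality.
That vertex is x1 = 3.614, x4 = 1.133.
Cost = 0.37·3.614 + 0.64·1.133 = 2.0623.

£2.06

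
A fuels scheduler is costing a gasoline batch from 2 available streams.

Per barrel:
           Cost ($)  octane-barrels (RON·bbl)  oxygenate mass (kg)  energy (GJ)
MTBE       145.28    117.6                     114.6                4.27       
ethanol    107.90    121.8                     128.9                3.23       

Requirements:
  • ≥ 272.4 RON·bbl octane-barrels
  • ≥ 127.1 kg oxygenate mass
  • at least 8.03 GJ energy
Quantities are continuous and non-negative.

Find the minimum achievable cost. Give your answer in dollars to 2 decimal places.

$268.25

Let x1 = barrels of MTBE, x2 = barrels of ethanol.
min 145.28x1 + 107.9x2 subject to:
  117.6x1 + 121.8x2 ≥ 272.4   (octane-barrels)
  114.6x1 + 128.9x2 ≥ 127.1   (oxygenate mass)
  4.27x1 + 3.23x2 ≥ 8.03   (energy)
  x1, x2 ≥ 0.
The minimum-cost mix takes nothing from MTBE — only ethanol. The energy requirement is met with equality.
Solving gives x2 = 2.4861.
Cost = 107.9·2.4861 = 268.2502.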